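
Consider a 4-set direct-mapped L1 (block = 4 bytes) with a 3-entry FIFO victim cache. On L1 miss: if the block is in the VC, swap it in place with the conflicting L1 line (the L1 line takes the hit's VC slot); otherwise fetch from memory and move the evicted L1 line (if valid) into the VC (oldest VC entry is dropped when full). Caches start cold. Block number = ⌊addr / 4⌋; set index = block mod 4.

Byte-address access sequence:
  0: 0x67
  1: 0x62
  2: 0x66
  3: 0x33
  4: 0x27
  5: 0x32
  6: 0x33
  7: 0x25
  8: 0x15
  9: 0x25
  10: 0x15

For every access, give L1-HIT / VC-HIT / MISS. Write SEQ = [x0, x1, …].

#0 0x67→b25/s1 MISS; vc=[]
#1 0x62→b24/s0 MISS; vc=[]
#2 0x66→b25/s1 L1-HIT; vc=[]
#3 0x33→b12/s0 MISS; vc=[24]
#4 0x27→b9/s1 MISS; vc=[24,25]
#5 0x32→b12/s0 L1-HIT; vc=[24,25]
#6 0x33→b12/s0 L1-HIT; vc=[24,25]
#7 0x25→b9/s1 L1-HIT; vc=[24,25]
#8 0x15→b5/s1 MISS; vc=[24,25,9]
#9 0x25→b9/s1 VC-HIT; vc=[24,25,5]
#10 0x15→b5/s1 VC-HIT; vc=[24,25,9]

SEQ = [MISS, MISS, L1-HIT, MISS, MISS, L1-HIT, L1-HIT, L1-HIT, MISS, VC-HIT, VC-HIT]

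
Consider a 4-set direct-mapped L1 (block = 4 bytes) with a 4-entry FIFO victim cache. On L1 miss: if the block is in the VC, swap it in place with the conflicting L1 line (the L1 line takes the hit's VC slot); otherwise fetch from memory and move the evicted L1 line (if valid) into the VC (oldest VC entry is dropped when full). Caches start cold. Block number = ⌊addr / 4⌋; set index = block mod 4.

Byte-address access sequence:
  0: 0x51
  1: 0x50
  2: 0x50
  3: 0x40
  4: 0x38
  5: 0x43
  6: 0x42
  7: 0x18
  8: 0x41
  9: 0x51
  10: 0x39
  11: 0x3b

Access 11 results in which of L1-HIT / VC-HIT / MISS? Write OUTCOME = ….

  [0] addr=0x51 blk=20 s=0: MISS | VC []
  [1] addr=0x50 blk=20 s=0: L1-HIT | VC []
  [2] addr=0x50 blk=20 s=0: L1-HIT | VC []
  [3] addr=0x40 blk=16 s=0: MISS | VC [20]
  [4] addr=0x38 blk=14 s=2: MISS | VC [20]
  [5] addr=0x43 blk=16 s=0: L1-HIT | VC [20]
  [6] addr=0x42 blk=16 s=0: L1-HIT | VC [20]
  [7] addr=0x18 blk=6 s=2: MISS | VC [20, 14]
  [8] addr=0x41 blk=16 s=0: L1-HIT | VC [20, 14]
  [9] addr=0x51 blk=20 s=0: VC-HIT | VC [16, 14]
  [10] addr=0x39 blk=14 s=2: VC-HIT | VC [16, 6]
  [11] addr=0x3b blk=14 s=2: L1-HIT | VC [16, 6]

OUTCOME = L1-HIT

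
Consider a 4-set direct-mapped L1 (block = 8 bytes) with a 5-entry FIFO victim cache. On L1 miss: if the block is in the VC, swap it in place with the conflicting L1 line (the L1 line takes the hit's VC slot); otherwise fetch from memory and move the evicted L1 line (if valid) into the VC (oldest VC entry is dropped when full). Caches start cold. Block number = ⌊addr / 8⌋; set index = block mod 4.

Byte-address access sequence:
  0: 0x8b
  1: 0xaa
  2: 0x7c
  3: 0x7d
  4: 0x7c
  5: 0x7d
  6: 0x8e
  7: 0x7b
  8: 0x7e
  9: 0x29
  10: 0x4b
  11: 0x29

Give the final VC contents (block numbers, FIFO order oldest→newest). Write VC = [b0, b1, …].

0: 0x8b (blk 17, set 1) → MISS  vc=[]
1: 0xaa (blk 21, set 1) → MISS  vc=[17]
2: 0x7c (blk 15, set 3) → MISS  vc=[17]
3: 0x7d (blk 15, set 3) → L1-HIT  vc=[17]
4: 0x7c (blk 15, set 3) → L1-HIT  vc=[17]
5: 0x7d (blk 15, set 3) → L1-HIT  vc=[17]
6: 0x8e (blk 17, set 1) → VC-HIT  vc=[21]
7: 0x7b (blk 15, set 3) → L1-HIT  vc=[21]
8: 0x7e (blk 15, set 3) → L1-HIT  vc=[21]
9: 0x29 (blk 5, set 1) → MISS  vc=[21, 17]
10: 0x4b (blk 9, set 1) → MISS  vc=[21, 17, 5]
11: 0x29 (blk 5, set 1) → VC-HIT  vc=[21, 17, 9]

VC = [21, 17, 9]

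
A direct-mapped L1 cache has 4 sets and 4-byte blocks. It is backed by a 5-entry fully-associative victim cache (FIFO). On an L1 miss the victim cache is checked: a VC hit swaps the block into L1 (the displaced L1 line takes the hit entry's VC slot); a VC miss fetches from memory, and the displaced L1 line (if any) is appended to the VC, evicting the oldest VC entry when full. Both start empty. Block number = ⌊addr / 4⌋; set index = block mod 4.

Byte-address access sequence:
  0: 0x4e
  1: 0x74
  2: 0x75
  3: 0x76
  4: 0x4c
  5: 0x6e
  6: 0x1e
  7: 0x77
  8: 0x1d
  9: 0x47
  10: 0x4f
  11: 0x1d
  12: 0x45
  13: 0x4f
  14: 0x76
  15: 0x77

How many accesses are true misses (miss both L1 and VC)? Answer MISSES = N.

MISSES = 5

  [0] addr=0x4e blk=19 s=3: MISS | VC []
  [1] addr=0x74 blk=29 s=1: MISS | VC []
  [2] addr=0x75 blk=29 s=1: L1-HIT | VC []
  [3] addr=0x76 blk=29 s=1: L1-HIT | VC []
  [4] addr=0x4c blk=19 s=3: L1-HIT | VC []
  [5] addr=0x6e blk=27 s=3: MISS | VC [19]
  [6] addr=0x1e blk=7 s=3: MISS | VC [19, 27]
  [7] addr=0x77 blk=29 s=1: L1-HIT | VC [19, 27]
  [8] addr=0x1d blk=7 s=3: L1-HIT | VC [19, 27]
  [9] addr=0x47 blk=17 s=1: MISS | VC [19, 27, 29]
  [10] addr=0x4f blk=19 s=3: VC-HIT | VC [7, 27, 29]
  [11] addr=0x1d blk=7 s=3: VC-HIT | VC [19, 27, 29]
  [12] addr=0x45 blk=17 s=1: L1-HIT | VC [19, 27, 29]
  [13] addr=0x4f blk=19 s=3: VC-HIT | VC [7, 27, 29]
  [14] addr=0x76 blk=29 s=1: VC-HIT | VC [7, 27, 17]
  [15] addr=0x77 blk=29 s=1: L1-HIT | VC [7, 27, 17]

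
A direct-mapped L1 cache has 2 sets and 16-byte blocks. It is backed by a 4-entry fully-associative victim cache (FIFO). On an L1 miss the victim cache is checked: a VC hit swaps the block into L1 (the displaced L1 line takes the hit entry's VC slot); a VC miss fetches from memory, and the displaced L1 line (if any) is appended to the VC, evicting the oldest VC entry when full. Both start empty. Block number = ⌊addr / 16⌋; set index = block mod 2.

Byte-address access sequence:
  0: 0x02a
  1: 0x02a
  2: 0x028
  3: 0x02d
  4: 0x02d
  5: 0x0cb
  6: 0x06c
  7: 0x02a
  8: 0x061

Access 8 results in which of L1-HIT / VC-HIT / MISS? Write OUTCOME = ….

OUTCOME = VC-HIT

  [0] addr=0x2a blk=2 s=0: MISS | VC []
  [1] addr=0x2a blk=2 s=0: L1-HIT | VC []
  [2] addr=0x28 blk=2 s=0: L1-HIT | VC []
  [3] addr=0x2d blk=2 s=0: L1-HIT | VC []
  [4] addr=0x2d blk=2 s=0: L1-HIT | VC []
  [5] addr=0xcb blk=12 s=0: MISS | VC [2]
  [6] addr=0x6c blk=6 s=0: MISS | VC [2, 12]
  [7] addr=0x2a blk=2 s=0: VC-HIT | VC [6, 12]
  [8] addr=0x61 blk=6 s=0: VC-HIT | VC [2, 12]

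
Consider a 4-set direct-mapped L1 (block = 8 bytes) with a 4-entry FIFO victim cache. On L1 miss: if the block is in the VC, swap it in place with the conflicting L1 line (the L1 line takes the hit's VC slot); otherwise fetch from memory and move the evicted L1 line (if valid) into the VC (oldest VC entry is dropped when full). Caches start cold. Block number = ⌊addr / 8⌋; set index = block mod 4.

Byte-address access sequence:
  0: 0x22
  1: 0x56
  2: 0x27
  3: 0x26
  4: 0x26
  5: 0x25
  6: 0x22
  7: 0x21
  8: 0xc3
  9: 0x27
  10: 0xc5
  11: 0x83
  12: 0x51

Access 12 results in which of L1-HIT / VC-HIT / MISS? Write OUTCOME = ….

  [0] addr=0x22 blk=4 s=0: MISS | VC []
  [1] addr=0x56 blk=10 s=2: MISS | VC []
  [2] addr=0x27 blk=4 s=0: L1-HIT | VC []
  [3] addr=0x26 blk=4 s=0: L1-HIT | VC []
  [4] addr=0x26 blk=4 s=0: L1-HIT | VC []
  [5] addr=0x25 blk=4 s=0: L1-HIT | VC []
  [6] addr=0x22 blk=4 s=0: L1-HIT | VC []
  [7] addr=0x21 blk=4 s=0: L1-HIT | VC []
  [8] addr=0xc3 blk=24 s=0: MISS | VC [4]
  [9] addr=0x27 blk=4 s=0: VC-HIT | VC [24]
  [10] addr=0xc5 blk=24 s=0: VC-HIT | VC [4]
  [11] addr=0x83 blk=16 s=0: MISS | VC [4, 24]
  [12] addr=0x51 blk=10 s=2: L1-HIT | VC [4, 24]

OUTCOME = L1-HIT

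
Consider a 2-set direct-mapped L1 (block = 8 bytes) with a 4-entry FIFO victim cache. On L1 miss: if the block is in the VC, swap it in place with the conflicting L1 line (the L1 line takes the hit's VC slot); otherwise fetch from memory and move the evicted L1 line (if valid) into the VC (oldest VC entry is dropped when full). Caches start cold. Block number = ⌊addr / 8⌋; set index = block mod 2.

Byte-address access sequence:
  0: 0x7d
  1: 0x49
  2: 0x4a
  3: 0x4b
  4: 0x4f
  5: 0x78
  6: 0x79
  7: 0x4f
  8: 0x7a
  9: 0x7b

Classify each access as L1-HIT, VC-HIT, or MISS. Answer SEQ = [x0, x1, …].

SEQ = [MISS, MISS, L1-HIT, L1-HIT, L1-HIT, VC-HIT, L1-HIT, VC-HIT, VC-HIT, L1-HIT]

0: 0x7d (blk 15, set 1) → MISS  vc=[]
1: 0x49 (blk 9, set 1) → MISS  vc=[15]
2: 0x4a (blk 9, set 1) → L1-HIT  vc=[15]
3: 0x4b (blk 9, set 1) → L1-HIT  vc=[15]
4: 0x4f (blk 9, set 1) → L1-HIT  vc=[15]
5: 0x78 (blk 15, set 1) → VC-HIT  vc=[9]
6: 0x79 (blk 15, set 1) → L1-HIT  vc=[9]
7: 0x4f (blk 9, set 1) → VC-HIT  vc=[15]
8: 0x7a (blk 15, set 1) → VC-HIT  vc=[9]
9: 0x7b (blk 15, set 1) → L1-HIT  vc=[9]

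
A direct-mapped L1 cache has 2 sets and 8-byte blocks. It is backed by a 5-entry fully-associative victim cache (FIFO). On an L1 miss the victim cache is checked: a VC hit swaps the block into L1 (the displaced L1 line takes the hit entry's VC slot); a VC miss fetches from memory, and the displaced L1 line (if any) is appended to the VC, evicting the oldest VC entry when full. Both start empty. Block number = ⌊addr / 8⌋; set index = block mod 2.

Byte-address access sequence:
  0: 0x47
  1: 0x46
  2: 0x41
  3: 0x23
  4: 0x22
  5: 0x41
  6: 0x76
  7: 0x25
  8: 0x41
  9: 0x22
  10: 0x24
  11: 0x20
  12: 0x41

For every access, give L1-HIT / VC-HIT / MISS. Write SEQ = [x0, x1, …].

SEQ = [MISS, L1-HIT, L1-HIT, MISS, L1-HIT, VC-HIT, MISS, VC-HIT, VC-HIT, VC-HIT, L1-HIT, L1-HIT, VC-HIT]

0: 0x47 (blk 8, set 0) → MISS  vc=[]
1: 0x46 (blk 8, set 0) → L1-HIT  vc=[]
2: 0x41 (blk 8, set 0) → L1-HIT  vc=[]
3: 0x23 (blk 4, set 0) → MISS  vc=[8]
4: 0x22 (blk 4, set 0) → L1-HIT  vc=[8]
5: 0x41 (blk 8, set 0) → VC-HIT  vc=[4]
6: 0x76 (blk 14, set 0) → MISS  vc=[4, 8]
7: 0x25 (blk 4, set 0) → VC-HIT  vc=[14, 8]
8: 0x41 (blk 8, set 0) → VC-HIT  vc=[14, 4]
9: 0x22 (blk 4, set 0) → VC-HIT  vc=[14, 8]
10: 0x24 (blk 4, set 0) → L1-HIT  vc=[14, 8]
11: 0x20 (blk 4, set 0) → L1-HIT  vc=[14, 8]
12: 0x41 (blk 8, set 0) → VC-HIT  vc=[14, 4]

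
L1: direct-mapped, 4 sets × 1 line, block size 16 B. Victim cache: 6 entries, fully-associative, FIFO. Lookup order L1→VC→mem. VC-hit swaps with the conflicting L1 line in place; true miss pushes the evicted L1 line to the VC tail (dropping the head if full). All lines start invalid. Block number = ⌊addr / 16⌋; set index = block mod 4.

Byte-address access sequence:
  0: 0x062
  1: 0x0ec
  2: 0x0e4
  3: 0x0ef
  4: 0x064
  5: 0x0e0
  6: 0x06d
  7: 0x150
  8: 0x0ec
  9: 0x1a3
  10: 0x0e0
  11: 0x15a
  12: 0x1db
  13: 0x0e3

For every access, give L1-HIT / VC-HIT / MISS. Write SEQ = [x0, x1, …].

#0 0x62→b6/s2 MISS; vc=[]
#1 0xec→b14/s2 MISS; vc=[6]
#2 0xe4→b14/s2 L1-HIT; vc=[6]
#3 0xef→b14/s2 L1-HIT; vc=[6]
#4 0x64→b6/s2 VC-HIT; vc=[14]
#5 0xe0→b14/s2 VC-HIT; vc=[6]
#6 0x6d→b6/s2 VC-HIT; vc=[14]
#7 0x150→b21/s1 MISS; vc=[14]
#8 0xec→b14/s2 VC-HIT; vc=[6]
#9 0x1a3→b26/s2 MISS; vc=[6,14]
#10 0xe0→b14/s2 VC-HIT; vc=[6,26]
#11 0x15a→b21/s1 L1-HIT; vc=[6,26]
#12 0x1db→b29/s1 MISS; vc=[6,26,21]
#13 0xe3→b14/s2 L1-HIT; vc=[6,26,21]

SEQ = [MISS, MISS, L1-HIT, L1-HIT, VC-HIT, VC-HIT, VC-HIT, MISS, VC-HIT, MISS, VC-HIT, L1-HIT, MISS, L1-HIT]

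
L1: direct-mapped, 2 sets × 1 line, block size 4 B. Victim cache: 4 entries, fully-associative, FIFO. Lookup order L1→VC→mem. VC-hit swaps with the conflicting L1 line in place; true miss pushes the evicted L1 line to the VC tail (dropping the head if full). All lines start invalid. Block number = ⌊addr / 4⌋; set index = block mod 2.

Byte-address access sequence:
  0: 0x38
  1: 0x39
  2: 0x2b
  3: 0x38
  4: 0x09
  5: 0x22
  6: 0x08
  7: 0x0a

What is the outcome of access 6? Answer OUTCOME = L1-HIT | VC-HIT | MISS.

0: 0x38 (blk 14, set 0) → MISS  vc=[]
1: 0x39 (blk 14, set 0) → L1-HIT  vc=[]
2: 0x2b (blk 10, set 0) → MISS  vc=[14]
3: 0x38 (blk 14, set 0) → VC-HIT  vc=[10]
4: 0x9 (blk 2, set 0) → MISS  vc=[10, 14]
5: 0x22 (blk 8, set 0) → MISS  vc=[10, 14, 2]
6: 0x8 (blk 2, set 0) → VC-HIT  vc=[10, 14, 8]
7: 0xa (blk 2, set 0) → L1-HIT  vc=[10, 14, 8]

OUTCOME = VC-HIT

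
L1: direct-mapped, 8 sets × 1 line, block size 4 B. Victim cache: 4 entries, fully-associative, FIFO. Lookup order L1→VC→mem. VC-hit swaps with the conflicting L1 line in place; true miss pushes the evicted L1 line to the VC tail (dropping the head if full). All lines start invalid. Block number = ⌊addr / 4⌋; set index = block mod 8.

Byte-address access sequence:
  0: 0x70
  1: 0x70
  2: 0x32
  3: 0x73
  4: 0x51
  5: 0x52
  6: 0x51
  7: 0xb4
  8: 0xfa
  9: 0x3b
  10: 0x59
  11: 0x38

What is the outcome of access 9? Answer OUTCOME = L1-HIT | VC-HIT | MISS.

0: 0x70 (blk 28, set 4) → MISS  vc=[]
1: 0x70 (blk 28, set 4) → L1-HIT  vc=[]
2: 0x32 (blk 12, set 4) → MISS  vc=[28]
3: 0x73 (blk 28, set 4) → VC-HIT  vc=[12]
4: 0x51 (blk 20, set 4) → MISS  vc=[12, 28]
5: 0x52 (blk 20, set 4) → L1-HIT  vc=[12, 28]
6: 0x51 (blk 20, set 4) → L1-HIT  vc=[12, 28]
7: 0xb4 (blk 45, set 5) → MISS  vc=[12, 28]
8: 0xfa (blk 62, set 6) → MISS  vc=[12, 28]
9: 0x3b (blk 14, set 6) → MISS  vc=[12, 28, 62]
10: 0x59 (blk 22, set 6) → MISS  vc=[12, 28, 62, 14]
11: 0x38 (blk 14, set 6) → VC-HIT  vc=[12, 28, 62, 22]

OUTCOME = MISS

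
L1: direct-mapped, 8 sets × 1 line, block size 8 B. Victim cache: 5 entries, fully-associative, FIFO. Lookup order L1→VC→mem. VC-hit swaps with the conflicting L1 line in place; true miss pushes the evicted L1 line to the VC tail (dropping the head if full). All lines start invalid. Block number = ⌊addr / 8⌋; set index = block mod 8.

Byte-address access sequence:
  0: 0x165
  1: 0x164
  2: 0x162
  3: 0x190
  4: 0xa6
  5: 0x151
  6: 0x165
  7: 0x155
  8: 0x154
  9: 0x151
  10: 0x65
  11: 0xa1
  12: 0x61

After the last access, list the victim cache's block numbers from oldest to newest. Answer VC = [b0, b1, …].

  [0] addr=0x165 blk=44 s=4: MISS | VC []
  [1] addr=0x164 blk=44 s=4: L1-HIT | VC []
  [2] addr=0x162 blk=44 s=4: L1-HIT | VC []
  [3] addr=0x190 blk=50 s=2: MISS | VC []
  [4] addr=0xa6 blk=20 s=4: MISS | VC [44]
  [5] addr=0x151 blk=42 s=2: MISS | VC [44, 50]
  [6] addr=0x165 blk=44 s=4: VC-HIT | VC [20, 50]
  [7] addr=0x155 blk=42 s=2: L1-HIT | VC [20, 50]
  [8] addr=0x154 blk=42 s=2: L1-HIT | VC [20, 50]
  [9] addr=0x151 blk=42 s=2: L1-HIT | VC [20, 50]
  [10] addr=0x65 blk=12 s=4: MISS | VC [20, 50, 44]
  [11] addr=0xa1 blk=20 s=4: VC-HIT | VC [12, 50, 44]
  [12] addr=0x61 blk=12 s=4: VC-HIT | VC [20, 50, 44]

VC = [20, 50, 44]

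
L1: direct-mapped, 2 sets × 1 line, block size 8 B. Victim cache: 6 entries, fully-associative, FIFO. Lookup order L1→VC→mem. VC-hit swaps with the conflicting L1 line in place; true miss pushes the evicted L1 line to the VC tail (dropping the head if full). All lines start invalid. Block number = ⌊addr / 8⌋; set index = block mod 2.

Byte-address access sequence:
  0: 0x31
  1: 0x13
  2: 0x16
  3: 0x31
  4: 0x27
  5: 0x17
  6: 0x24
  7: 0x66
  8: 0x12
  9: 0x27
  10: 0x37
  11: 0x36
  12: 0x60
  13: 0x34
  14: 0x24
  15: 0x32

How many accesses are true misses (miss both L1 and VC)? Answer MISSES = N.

MISSES = 4

  [0] addr=0x31 blk=6 s=0: MISS | VC []
  [1] addr=0x13 blk=2 s=0: MISS | VC [6]
  [2] addr=0x16 blk=2 s=0: L1-HIT | VC [6]
  [3] addr=0x31 blk=6 s=0: VC-HIT | VC [2]
  [4] addr=0x27 blk=4 s=0: MISS | VC [2, 6]
  [5] addr=0x17 blk=2 s=0: VC-HIT | VC [4, 6]
  [6] addr=0x24 blk=4 s=0: VC-HIT | VC [2, 6]
  [7] addr=0x66 blk=12 s=0: MISS | VC [2, 6, 4]
  [8] addr=0x12 blk=2 s=0: VC-HIT | VC [12, 6, 4]
  [9] addr=0x27 blk=4 s=0: VC-HIT | VC [12, 6, 2]
  [10] addr=0x37 blk=6 s=0: VC-HIT | VC [12, 4, 2]
  [11] addr=0x36 blk=6 s=0: L1-HIT | VC [12, 4, 2]
  [12] addr=0x60 blk=12 s=0: VC-HIT | VC [6, 4, 2]
  [13] addr=0x34 blk=6 s=0: VC-HIT | VC [12, 4, 2]
  [14] addr=0x24 blk=4 s=0: VC-HIT | VC [12, 6, 2]
  [15] addr=0x32 blk=6 s=0: VC-HIT | VC [12, 4, 2]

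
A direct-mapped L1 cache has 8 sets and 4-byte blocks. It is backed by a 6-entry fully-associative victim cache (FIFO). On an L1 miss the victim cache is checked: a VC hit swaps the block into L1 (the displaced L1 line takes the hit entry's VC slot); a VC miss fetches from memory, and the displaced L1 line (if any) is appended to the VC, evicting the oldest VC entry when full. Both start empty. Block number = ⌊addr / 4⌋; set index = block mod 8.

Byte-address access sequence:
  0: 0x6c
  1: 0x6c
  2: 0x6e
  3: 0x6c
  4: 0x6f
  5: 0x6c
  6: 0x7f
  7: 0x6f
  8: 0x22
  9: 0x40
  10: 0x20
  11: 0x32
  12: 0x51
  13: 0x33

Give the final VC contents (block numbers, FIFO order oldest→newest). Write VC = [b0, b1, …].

VC = [16, 20]

#0 0x6c→b27/s3 MISS; vc=[]
#1 0x6c→b27/s3 L1-HIT; vc=[]
#2 0x6e→b27/s3 L1-HIT; vc=[]
#3 0x6c→b27/s3 L1-HIT; vc=[]
#4 0x6f→b27/s3 L1-HIT; vc=[]
#5 0x6c→b27/s3 L1-HIT; vc=[]
#6 0x7f→b31/s7 MISS; vc=[]
#7 0x6f→b27/s3 L1-HIT; vc=[]
#8 0x22→b8/s0 MISS; vc=[]
#9 0x40→b16/s0 MISS; vc=[8]
#10 0x20→b8/s0 VC-HIT; vc=[16]
#11 0x32→b12/s4 MISS; vc=[16]
#12 0x51→b20/s4 MISS; vc=[16,12]
#13 0x33→b12/s4 VC-HIT; vc=[16,20]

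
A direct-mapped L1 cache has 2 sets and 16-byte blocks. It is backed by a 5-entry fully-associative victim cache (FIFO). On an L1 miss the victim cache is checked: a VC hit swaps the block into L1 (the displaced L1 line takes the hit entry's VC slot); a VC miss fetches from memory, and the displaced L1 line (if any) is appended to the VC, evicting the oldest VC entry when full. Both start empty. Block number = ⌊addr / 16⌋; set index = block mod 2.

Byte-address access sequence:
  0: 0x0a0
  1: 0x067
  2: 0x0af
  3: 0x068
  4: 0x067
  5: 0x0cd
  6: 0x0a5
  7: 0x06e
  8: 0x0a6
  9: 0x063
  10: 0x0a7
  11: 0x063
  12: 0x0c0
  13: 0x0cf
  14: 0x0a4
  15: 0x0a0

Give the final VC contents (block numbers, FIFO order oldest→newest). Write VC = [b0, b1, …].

VC = [6, 12]

  [0] addr=0xa0 blk=10 s=0: MISS | VC []
  [1] addr=0x67 blk=6 s=0: MISS | VC [10]
  [2] addr=0xaf blk=10 s=0: VC-HIT | VC [6]
  [3] addr=0x68 blk=6 s=0: VC-HIT | VC [10]
  [4] addr=0x67 blk=6 s=0: L1-HIT | VC [10]
  [5] addr=0xcd blk=12 s=0: MISS | VC [10, 6]
  [6] addr=0xa5 blk=10 s=0: VC-HIT | VC [12, 6]
  [7] addr=0x6e blk=6 s=0: VC-HIT | VC [12, 10]
  [8] addr=0xa6 blk=10 s=0: VC-HIT | VC [12, 6]
  [9] addr=0x63 blk=6 s=0: VC-HIT | VC [12, 10]
  [10] addr=0xa7 blk=10 s=0: VC-HIT | VC [12, 6]
  [11] addr=0x63 blk=6 s=0: VC-HIT | VC [12, 10]
  [12] addr=0xc0 blk=12 s=0: VC-HIT | VC [6, 10]
  [13] addr=0xcf blk=12 s=0: L1-HIT | VC [6, 10]
  [14] addr=0xa4 blk=10 s=0: VC-HIT | VC [6, 12]
  [15] addr=0xa0 blk=10 s=0: L1-HIT | VC [6, 12]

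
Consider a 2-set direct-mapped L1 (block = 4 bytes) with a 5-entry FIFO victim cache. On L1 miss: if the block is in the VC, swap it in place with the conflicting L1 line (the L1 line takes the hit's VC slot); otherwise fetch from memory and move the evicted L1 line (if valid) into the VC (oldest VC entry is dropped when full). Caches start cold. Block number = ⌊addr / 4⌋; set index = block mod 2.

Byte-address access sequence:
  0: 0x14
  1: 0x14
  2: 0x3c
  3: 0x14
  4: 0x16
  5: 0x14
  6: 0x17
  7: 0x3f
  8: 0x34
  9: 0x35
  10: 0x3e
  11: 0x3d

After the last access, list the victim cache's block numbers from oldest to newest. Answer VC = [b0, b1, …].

0: 0x14 (blk 5, set 1) → MISS  vc=[]
1: 0x14 (blk 5, set 1) → L1-HIT  vc=[]
2: 0x3c (blk 15, set 1) → MISS  vc=[5]
3: 0x14 (blk 5, set 1) → VC-HIT  vc=[15]
4: 0x16 (blk 5, set 1) → L1-HIT  vc=[15]
5: 0x14 (blk 5, set 1) → L1-HIT  vc=[15]
6: 0x17 (blk 5, set 1) → L1-HIT  vc=[15]
7: 0x3f (blk 15, set 1) → VC-HIT  vc=[5]
8: 0x34 (blk 13, set 1) → MISS  vc=[5, 15]
9: 0x35 (blk 13, set 1) → L1-HIT  vc=[5, 15]
10: 0x3e (blk 15, set 1) → VC-HIT  vc=[5, 13]
11: 0x3d (blk 15, set 1) → L1-HIT  vc=[5, 13]

VC = [5, 13]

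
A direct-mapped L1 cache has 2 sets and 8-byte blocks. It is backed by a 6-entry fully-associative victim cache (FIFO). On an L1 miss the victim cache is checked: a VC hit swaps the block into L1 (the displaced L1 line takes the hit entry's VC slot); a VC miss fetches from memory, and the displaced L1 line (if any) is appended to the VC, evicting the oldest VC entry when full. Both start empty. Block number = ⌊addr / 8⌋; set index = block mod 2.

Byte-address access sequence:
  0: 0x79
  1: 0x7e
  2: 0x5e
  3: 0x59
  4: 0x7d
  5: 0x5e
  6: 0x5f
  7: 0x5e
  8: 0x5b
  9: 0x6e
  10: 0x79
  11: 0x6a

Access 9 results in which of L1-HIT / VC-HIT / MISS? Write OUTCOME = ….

OUTCOME = MISS

#0 0x79→b15/s1 MISS; vc=[]
#1 0x7e→b15/s1 L1-HIT; vc=[]
#2 0x5e→b11/s1 MISS; vc=[15]
#3 0x59→b11/s1 L1-HIT; vc=[15]
#4 0x7d→b15/s1 VC-HIT; vc=[11]
#5 0x5e→b11/s1 VC-HIT; vc=[15]
#6 0x5f→b11/s1 L1-HIT; vc=[15]
#7 0x5e→b11/s1 L1-HIT; vc=[15]
#8 0x5b→b11/s1 L1-HIT; vc=[15]
#9 0x6e→b13/s1 MISS; vc=[15,11]
#10 0x79→b15/s1 VC-HIT; vc=[13,11]
#11 0x6a→b13/s1 VC-HIT; vc=[15,11]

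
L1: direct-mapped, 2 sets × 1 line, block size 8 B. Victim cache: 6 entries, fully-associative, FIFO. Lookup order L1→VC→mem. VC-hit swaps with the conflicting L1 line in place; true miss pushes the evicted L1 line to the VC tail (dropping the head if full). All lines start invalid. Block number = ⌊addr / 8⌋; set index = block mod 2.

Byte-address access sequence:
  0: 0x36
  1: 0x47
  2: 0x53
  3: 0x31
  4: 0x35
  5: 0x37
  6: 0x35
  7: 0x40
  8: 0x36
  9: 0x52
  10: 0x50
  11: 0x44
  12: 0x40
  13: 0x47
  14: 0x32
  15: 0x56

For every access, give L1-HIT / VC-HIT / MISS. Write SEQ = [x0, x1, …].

#0 0x36→b6/s0 MISS; vc=[]
#1 0x47→b8/s0 MISS; vc=[6]
#2 0x53→b10/s0 MISS; vc=[6,8]
#3 0x31→b6/s0 VC-HIT; vc=[10,8]
#4 0x35→b6/s0 L1-HIT; vc=[10,8]
#5 0x37→b6/s0 L1-HIT; vc=[10,8]
#6 0x35→b6/s0 L1-HIT; vc=[10,8]
#7 0x40→b8/s0 VC-HIT; vc=[10,6]
#8 0x36→b6/s0 VC-HIT; vc=[10,8]
#9 0x52→b10/s0 VC-HIT; vc=[6,8]
#10 0x50→b10/s0 L1-HIT; vc=[6,8]
#11 0x44→b8/s0 VC-HIT; vc=[6,10]
#12 0x40→b8/s0 L1-HIT; vc=[6,10]
#13 0x47→b8/s0 L1-HIT; vc=[6,10]
#14 0x32→b6/s0 VC-HIT; vc=[8,10]
#15 0x56→b10/s0 VC-HIT; vc=[8,6]

SEQ = [MISS, MISS, MISS, VC-HIT, L1-HIT, L1-HIT, L1-HIT, VC-HIT, VC-HIT, VC-HIT, L1-HIT, VC-HIT, L1-HIT, L1-HIT, VC-HIT, VC-HIT]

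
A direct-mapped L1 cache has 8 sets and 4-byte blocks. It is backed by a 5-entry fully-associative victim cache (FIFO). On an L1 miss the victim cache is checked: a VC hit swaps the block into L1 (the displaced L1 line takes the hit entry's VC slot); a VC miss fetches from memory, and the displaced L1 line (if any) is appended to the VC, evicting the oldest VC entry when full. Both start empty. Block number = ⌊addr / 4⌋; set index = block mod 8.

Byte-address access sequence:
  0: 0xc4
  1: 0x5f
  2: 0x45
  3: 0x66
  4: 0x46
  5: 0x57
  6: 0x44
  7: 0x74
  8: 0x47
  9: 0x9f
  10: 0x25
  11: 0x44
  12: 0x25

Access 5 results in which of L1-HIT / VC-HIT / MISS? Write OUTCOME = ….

OUTCOME = MISS

0: 0xc4 (blk 49, set 1) → MISS  vc=[]
1: 0x5f (blk 23, set 7) → MISS  vc=[]
2: 0x45 (blk 17, set 1) → MISS  vc=[49]
3: 0x66 (blk 25, set 1) → MISS  vc=[49, 17]
4: 0x46 (blk 17, set 1) → VC-HIT  vc=[49, 25]
5: 0x57 (blk 21, set 5) → MISS  vc=[49, 25]
6: 0x44 (blk 17, set 1) → L1-HIT  vc=[49, 25]
7: 0x74 (blk 29, set 5) → MISS  vc=[49, 25, 21]
8: 0x47 (blk 17, set 1) → L1-HIT  vc=[49, 25, 21]
9: 0x9f (blk 39, set 7) → MISS  vc=[49, 25, 21, 23]
10: 0x25 (blk 9, set 1) → MISS  vc=[49, 25, 21, 23, 17]
11: 0x44 (blk 17, set 1) → VC-HIT  vc=[49, 25, 21, 23, 9]
12: 0x25 (blk 9, set 1) → VC-HIT  vc=[49, 25, 21, 23, 17]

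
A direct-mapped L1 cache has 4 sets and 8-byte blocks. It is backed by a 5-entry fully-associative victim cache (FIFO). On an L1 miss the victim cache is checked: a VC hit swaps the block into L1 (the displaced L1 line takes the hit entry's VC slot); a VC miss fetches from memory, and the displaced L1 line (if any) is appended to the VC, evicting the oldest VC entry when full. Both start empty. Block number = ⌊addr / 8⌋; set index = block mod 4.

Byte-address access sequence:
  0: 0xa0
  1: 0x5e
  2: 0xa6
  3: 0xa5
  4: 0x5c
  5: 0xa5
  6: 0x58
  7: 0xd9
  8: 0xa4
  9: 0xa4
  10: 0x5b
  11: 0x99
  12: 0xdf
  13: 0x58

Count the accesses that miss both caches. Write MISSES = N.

MISSES = 4

  [0] addr=0xa0 blk=20 s=0: MISS | VC []
  [1] addr=0x5e blk=11 s=3: MISS | VC []
  [2] addr=0xa6 blk=20 s=0: L1-HIT | VC []
  [3] addr=0xa5 blk=20 s=0: L1-HIT | VC []
  [4] addr=0x5c blk=11 s=3: L1-HIT | VC []
  [5] addr=0xa5 blk=20 s=0: L1-HIT | VC []
  [6] addr=0x58 blk=11 s=3: L1-HIT | VC []
  [7] addr=0xd9 blk=27 s=3: MISS | VC [11]
  [8] addr=0xa4 blk=20 s=0: L1-HIT | VC [11]
  [9] addr=0xa4 blk=20 s=0: L1-HIT | VC [11]
  [10] addr=0x5b blk=11 s=3: VC-HIT | VC [27]
  [11] addr=0x99 blk=19 s=3: MISS | VC [27, 11]
  [12] addr=0xdf blk=27 s=3: VC-HIT | VC [19, 11]
  [13] addr=0x58 blk=11 s=3: VC-HIT | VC [19, 27]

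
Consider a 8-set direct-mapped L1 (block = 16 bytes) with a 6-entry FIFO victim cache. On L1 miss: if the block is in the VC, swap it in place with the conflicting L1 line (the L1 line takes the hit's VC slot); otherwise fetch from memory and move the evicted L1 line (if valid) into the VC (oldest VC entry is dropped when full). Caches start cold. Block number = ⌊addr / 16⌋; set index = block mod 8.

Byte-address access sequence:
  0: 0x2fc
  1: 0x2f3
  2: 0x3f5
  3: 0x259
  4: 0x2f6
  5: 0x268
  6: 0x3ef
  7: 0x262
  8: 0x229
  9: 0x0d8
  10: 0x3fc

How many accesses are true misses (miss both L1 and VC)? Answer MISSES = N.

MISSES = 7

#0 0x2fc→b47/s7 MISS; vc=[]
#1 0x2f3→b47/s7 L1-HIT; vc=[]
#2 0x3f5→b63/s7 MISS; vc=[47]
#3 0x259→b37/s5 MISS; vc=[47]
#4 0x2f6→b47/s7 VC-HIT; vc=[63]
#5 0x268→b38/s6 MISS; vc=[63]
#6 0x3ef→b62/s6 MISS; vc=[63,38]
#7 0x262→b38/s6 VC-HIT; vc=[63,62]
#8 0x229→b34/s2 MISS; vc=[63,62]
#9 0xd8→b13/s5 MISS; vc=[63,62,37]
#10 0x3fc→b63/s7 VC-HIT; vc=[47,62,37]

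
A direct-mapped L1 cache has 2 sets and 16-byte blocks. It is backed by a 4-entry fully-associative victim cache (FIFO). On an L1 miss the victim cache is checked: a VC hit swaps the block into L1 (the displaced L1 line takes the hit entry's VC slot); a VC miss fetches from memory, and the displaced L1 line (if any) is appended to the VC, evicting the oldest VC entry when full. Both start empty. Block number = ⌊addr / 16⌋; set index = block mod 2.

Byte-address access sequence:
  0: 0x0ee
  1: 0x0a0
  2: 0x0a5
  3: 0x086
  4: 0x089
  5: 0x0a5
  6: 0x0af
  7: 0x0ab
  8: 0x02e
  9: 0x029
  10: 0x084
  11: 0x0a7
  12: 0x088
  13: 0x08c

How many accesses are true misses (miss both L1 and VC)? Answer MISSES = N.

MISSES = 4

  [0] addr=0xee blk=14 s=0: MISS | VC []
  [1] addr=0xa0 blk=10 s=0: MISS | VC [14]
  [2] addr=0xa5 blk=10 s=0: L1-HIT | VC [14]
  [3] addr=0x86 blk=8 s=0: MISS | VC [14, 10]
  [4] addr=0x89 blk=8 s=0: L1-HIT | VC [14, 10]
  [5] addr=0xa5 blk=10 s=0: VC-HIT | VC [14, 8]
  [6] addr=0xaf blk=10 s=0: L1-HIT | VC [14, 8]
  [7] addr=0xab blk=10 s=0: L1-HIT | VC [14, 8]
  [8] addr=0x2e blk=2 s=0: MISS | VC [14, 8, 10]
  [9] addr=0x29 blk=2 s=0: L1-HIT | VC [14, 8, 10]
  [10] addr=0x84 blk=8 s=0: VC-HIT | VC [14, 2, 10]
  [11] addr=0xa7 blk=10 s=0: VC-HIT | VC [14, 2, 8]
  [12] addr=0x88 blk=8 s=0: VC-HIT | VC [14, 2, 10]
  [13] addr=0x8c blk=8 s=0: L1-HIT | VC [14, 2, 10]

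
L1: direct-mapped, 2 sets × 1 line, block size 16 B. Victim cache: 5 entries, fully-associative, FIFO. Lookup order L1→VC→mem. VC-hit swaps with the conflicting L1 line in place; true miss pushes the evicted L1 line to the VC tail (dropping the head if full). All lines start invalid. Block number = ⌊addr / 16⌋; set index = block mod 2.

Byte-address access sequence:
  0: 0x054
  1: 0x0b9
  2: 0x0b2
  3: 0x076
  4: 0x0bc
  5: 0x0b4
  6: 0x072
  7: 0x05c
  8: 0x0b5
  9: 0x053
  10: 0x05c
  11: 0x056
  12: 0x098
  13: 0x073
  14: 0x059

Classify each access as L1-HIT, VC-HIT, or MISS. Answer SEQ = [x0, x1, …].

0: 0x54 (blk 5, set 1) → MISS  vc=[]
1: 0xb9 (blk 11, set 1) → MISS  vc=[5]
2: 0xb2 (blk 11, set 1) → L1-HIT  vc=[5]
3: 0x76 (blk 7, set 1) → MISS  vc=[5, 11]
4: 0xbc (blk 11, set 1) → VC-HIT  vc=[5, 7]
5: 0xb4 (blk 11, set 1) → L1-HIT  vc=[5, 7]
6: 0x72 (blk 7, set 1) → VC-HIT  vc=[5, 11]
7: 0x5c (blk 5, set 1) → VC-HIT  vc=[7, 11]
8: 0xb5 (blk 11, set 1) → VC-HIT  vc=[7, 5]
9: 0x53 (blk 5, set 1) → VC-HIT  vc=[7, 11]
10: 0x5c (blk 5, set 1) → L1-HIT  vc=[7, 11]
11: 0x56 (blk 5, set 1) → L1-HIT  vc=[7, 11]
12: 0x98 (blk 9, set 1) → MISS  vc=[7, 11, 5]
13: 0x73 (blk 7, set 1) → VC-HIT  vc=[9, 11, 5]
14: 0x59 (blk 5, set 1) → VC-HIT  vc=[9, 11, 7]

SEQ = [MISS, MISS, L1-HIT, MISS, VC-HIT, L1-HIT, VC-HIT, VC-HIT, VC-HIT, VC-HIT, L1-HIT, L1-HIT, MISS, VC-HIT, VC-HIT]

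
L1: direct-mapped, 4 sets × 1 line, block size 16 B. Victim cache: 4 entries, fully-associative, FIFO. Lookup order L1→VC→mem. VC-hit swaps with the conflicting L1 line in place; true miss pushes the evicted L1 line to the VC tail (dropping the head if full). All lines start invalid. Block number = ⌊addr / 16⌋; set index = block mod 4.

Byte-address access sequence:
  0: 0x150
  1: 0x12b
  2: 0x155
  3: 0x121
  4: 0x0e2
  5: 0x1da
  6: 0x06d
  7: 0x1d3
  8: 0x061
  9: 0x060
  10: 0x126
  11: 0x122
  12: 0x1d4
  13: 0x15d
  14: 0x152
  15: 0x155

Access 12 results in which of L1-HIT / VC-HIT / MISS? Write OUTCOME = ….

OUTCOME = L1-HIT

  [0] addr=0x150 blk=21 s=1: MISS | VC []
  [1] addr=0x12b blk=18 s=2: MISS | VC []
  [2] addr=0x155 blk=21 s=1: L1-HIT | VC []
  [3] addr=0x121 blk=18 s=2: L1-HIT | VC []
  [4] addr=0xe2 blk=14 s=2: MISS | VC [18]
  [5] addr=0x1da blk=29 s=1: MISS | VC [18, 21]
  [6] addr=0x6d blk=6 s=2: MISS | VC [18, 21, 14]
  [7] addr=0x1d3 blk=29 s=1: L1-HIT | VC [18, 21, 14]
  [8] addr=0x61 blk=6 s=2: L1-HIT | VC [18, 21, 14]
  [9] addr=0x60 blk=6 s=2: L1-HIT | VC [18, 21, 14]
  [10] addr=0x126 blk=18 s=2: VC-HIT | VC [6, 21, 14]
  [11] addr=0x122 blk=18 s=2: L1-HIT | VC [6, 21, 14]
  [12] addr=0x1d4 blk=29 s=1: L1-HIT | VC [6, 21, 14]
  [13] addr=0x15d blk=21 s=1: VC-HIT | VC [6, 29, 14]
  [14] addr=0x152 blk=21 s=1: L1-HIT | VC [6, 29, 14]
  [15] addr=0x155 blk=21 s=1: L1-HIT | VC [6, 29, 14]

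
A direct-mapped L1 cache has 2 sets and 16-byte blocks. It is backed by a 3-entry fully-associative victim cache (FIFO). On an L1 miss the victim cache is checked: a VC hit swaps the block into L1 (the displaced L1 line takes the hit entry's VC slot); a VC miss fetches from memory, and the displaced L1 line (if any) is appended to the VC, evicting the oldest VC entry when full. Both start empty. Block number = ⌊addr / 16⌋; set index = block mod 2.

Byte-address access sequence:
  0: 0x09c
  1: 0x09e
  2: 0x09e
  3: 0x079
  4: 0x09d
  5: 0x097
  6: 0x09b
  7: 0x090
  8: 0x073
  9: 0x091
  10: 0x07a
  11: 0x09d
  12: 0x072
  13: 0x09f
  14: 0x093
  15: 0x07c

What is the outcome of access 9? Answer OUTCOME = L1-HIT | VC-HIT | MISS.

OUTCOME = VC-HIT

0: 0x9c (blk 9, set 1) → MISS  vc=[]
1: 0x9e (blk 9, set 1) → L1-HIT  vc=[]
2: 0x9e (blk 9, set 1) → L1-HIT  vc=[]
3: 0x79 (blk 7, set 1) → MISS  vc=[9]
4: 0x9d (blk 9, set 1) → VC-HIT  vc=[7]
5: 0x97 (blk 9, set 1) → L1-HIT  vc=[7]
6: 0x9b (blk 9, set 1) → L1-HIT  vc=[7]
7: 0x90 (blk 9, set 1) → L1-HIT  vc=[7]
8: 0x73 (blk 7, set 1) → VC-HIT  vc=[9]
9: 0x91 (blk 9, set 1) → VC-HIT  vc=[7]
10: 0x7a (blk 7, set 1) → VC-HIT  vc=[9]
11: 0x9d (blk 9, set 1) → VC-HIT  vc=[7]
12: 0x72 (blk 7, set 1) → VC-HIT  vc=[9]
13: 0x9f (blk 9, set 1) → VC-HIT  vc=[7]
14: 0x93 (blk 9, set 1) → L1-HIT  vc=[7]
15: 0x7c (blk 7, set 1) → VC-HIT  vc=[9]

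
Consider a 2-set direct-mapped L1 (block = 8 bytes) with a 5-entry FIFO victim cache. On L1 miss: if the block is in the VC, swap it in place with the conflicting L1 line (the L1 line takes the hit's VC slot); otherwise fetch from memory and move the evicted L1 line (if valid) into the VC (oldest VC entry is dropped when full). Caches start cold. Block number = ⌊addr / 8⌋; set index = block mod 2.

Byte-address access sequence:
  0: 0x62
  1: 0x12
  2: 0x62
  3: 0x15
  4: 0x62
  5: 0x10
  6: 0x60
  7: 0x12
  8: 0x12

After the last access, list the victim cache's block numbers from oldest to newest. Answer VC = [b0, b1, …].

VC = [12]

0: 0x62 (blk 12, set 0) → MISS  vc=[]
1: 0x12 (blk 2, set 0) → MISS  vc=[12]
2: 0x62 (blk 12, set 0) → VC-HIT  vc=[2]
3: 0x15 (blk 2, set 0) → VC-HIT  vc=[12]
4: 0x62 (blk 12, set 0) → VC-HIT  vc=[2]
5: 0x10 (blk 2, set 0) → VC-HIT  vc=[12]
6: 0x60 (blk 12, set 0) → VC-HIT  vc=[2]
7: 0x12 (blk 2, set 0) → VC-HIT  vc=[12]
8: 0x12 (blk 2, set 0) → L1-HIT  vc=[12]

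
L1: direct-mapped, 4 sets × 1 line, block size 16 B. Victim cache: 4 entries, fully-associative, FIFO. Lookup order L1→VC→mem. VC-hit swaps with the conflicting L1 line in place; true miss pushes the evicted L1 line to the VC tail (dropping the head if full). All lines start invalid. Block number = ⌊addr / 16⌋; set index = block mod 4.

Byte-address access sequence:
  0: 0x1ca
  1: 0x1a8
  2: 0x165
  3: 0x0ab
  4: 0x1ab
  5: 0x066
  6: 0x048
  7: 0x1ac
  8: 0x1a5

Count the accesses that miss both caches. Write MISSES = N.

MISSES = 6

  [0] addr=0x1ca blk=28 s=0: MISS | VC []
  [1] addr=0x1a8 blk=26 s=2: MISS | VC []
  [2] addr=0x165 blk=22 s=2: MISS | VC [26]
  [3] addr=0xab blk=10 s=2: MISS | VC [26, 22]
  [4] addr=0x1ab blk=26 s=2: VC-HIT | VC [10, 22]
  [5] addr=0x66 blk=6 s=2: MISS | VC [10, 22, 26]
  [6] addr=0x48 blk=4 s=0: MISS | VC [10, 22, 26, 28]
  [7] addr=0x1ac blk=26 s=2: VC-HIT | VC [10, 22, 6, 28]
  [8] addr=0x1a5 blk=26 s=2: L1-HIT | VC [10, 22, 6, 28]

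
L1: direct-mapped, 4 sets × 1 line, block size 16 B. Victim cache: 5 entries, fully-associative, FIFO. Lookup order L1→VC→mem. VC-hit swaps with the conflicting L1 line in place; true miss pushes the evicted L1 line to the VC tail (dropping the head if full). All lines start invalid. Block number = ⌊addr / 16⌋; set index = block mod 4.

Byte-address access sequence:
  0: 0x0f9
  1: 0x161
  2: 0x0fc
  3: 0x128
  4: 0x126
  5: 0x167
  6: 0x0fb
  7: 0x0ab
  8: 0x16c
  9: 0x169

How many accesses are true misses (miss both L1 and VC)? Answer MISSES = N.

MISSES = 4

#0 0xf9→b15/s3 MISS; vc=[]
#1 0x161→b22/s2 MISS; vc=[]
#2 0xfc→b15/s3 L1-HIT; vc=[]
#3 0x128→b18/s2 MISS; vc=[22]
#4 0x126→b18/s2 L1-HIT; vc=[22]
#5 0x167→b22/s2 VC-HIT; vc=[18]
#6 0xfb→b15/s3 L1-HIT; vc=[18]
#7 0xab→b10/s2 MISS; vc=[18,22]
#8 0x16c→b22/s2 VC-HIT; vc=[18,10]
#9 0x169→b22/s2 L1-HIT; vc=[18,10]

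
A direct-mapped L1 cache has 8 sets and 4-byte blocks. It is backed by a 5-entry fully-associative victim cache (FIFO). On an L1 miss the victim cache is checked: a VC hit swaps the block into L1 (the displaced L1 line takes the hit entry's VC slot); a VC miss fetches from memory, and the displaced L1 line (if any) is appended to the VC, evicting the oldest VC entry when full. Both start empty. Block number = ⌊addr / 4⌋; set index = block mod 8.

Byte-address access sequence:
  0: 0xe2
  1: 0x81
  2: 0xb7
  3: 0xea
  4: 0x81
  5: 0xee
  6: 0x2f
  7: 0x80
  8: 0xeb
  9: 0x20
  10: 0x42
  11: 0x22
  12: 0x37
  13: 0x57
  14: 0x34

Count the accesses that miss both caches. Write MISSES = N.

MISSES = 10

  [0] addr=0xe2 blk=56 s=0: MISS | VC []
  [1] addr=0x81 blk=32 s=0: MISS | VC [56]
  [2] addr=0xb7 blk=45 s=5: MISS | VC [56]
  [3] addr=0xea blk=58 s=2: MISS | VC [56]
  [4] addr=0x81 blk=32 s=0: L1-HIT | VC [56]
  [5] addr=0xee blk=59 s=3: MISS | VC [56]
  [6] addr=0x2f blk=11 s=3: MISS | VC [56, 59]
  [7] addr=0x80 blk=32 s=0: L1-HIT | VC [56, 59]
  [8] addr=0xeb blk=58 s=2: L1-HIT | VC [56, 59]
  [9] addr=0x20 blk=8 s=0: MISS | VC [56, 59, 32]
  [10] addr=0x42 blk=16 s=0: MISS | VC [56, 59, 32, 8]
  [11] addr=0x22 blk=8 s=0: VC-HIT | VC [56, 59, 32, 16]
  [12] addr=0x37 blk=13 s=5: MISS | VC [56, 59, 32, 16, 45]
  [13] addr=0x57 blk=21 s=5: MISS | VC [59, 32, 16, 45, 13]
  [14] addr=0x34 blk=13 s=5: VC-HIT | VC [59, 32, 16, 45, 21]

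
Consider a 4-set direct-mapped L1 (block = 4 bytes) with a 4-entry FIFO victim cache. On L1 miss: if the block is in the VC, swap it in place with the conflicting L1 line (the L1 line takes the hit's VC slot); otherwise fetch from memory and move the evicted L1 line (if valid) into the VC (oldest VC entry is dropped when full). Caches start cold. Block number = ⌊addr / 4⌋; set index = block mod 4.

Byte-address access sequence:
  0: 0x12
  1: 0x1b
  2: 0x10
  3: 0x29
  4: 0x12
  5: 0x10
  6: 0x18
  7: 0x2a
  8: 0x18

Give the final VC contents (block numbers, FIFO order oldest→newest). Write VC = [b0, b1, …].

VC = [10]

0: 0x12 (blk 4, set 0) → MISS  vc=[]
1: 0x1b (blk 6, set 2) → MISS  vc=[]
2: 0x10 (blk 4, set 0) → L1-HIT  vc=[]
3: 0x29 (blk 10, set 2) → MISS  vc=[6]
4: 0x12 (blk 4, set 0) → L1-HIT  vc=[6]
5: 0x10 (blk 4, set 0) → L1-HIT  vc=[6]
6: 0x18 (blk 6, set 2) → VC-HIT  vc=[10]
7: 0x2a (blk 10, set 2) → VC-HIT  vc=[6]
8: 0x18 (blk 6, set 2) → VC-HIT  vc=[10]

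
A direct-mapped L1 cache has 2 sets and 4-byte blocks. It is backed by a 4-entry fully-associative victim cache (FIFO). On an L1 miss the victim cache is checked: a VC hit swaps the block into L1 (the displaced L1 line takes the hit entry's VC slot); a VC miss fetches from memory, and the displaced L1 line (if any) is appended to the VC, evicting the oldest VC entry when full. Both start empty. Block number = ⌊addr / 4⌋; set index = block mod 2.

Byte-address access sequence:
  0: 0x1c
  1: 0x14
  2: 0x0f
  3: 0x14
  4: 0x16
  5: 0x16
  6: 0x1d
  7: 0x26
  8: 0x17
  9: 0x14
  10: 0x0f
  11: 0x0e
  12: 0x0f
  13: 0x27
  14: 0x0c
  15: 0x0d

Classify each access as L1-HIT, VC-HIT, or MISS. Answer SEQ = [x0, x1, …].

SEQ = [MISS, MISS, MISS, VC-HIT, L1-HIT, L1-HIT, VC-HIT, MISS, VC-HIT, L1-HIT, VC-HIT, L1-HIT, L1-HIT, VC-HIT, VC-HIT, L1-HIT]

#0 0x1c→b7/s1 MISS; vc=[]
#1 0x14→b5/s1 MISS; vc=[7]
#2 0xf→b3/s1 MISS; vc=[7,5]
#3 0x14→b5/s1 VC-HIT; vc=[7,3]
#4 0x16→b5/s1 L1-HIT; vc=[7,3]
#5 0x16→b5/s1 L1-HIT; vc=[7,3]
#6 0x1d→b7/s1 VC-HIT; vc=[5,3]
#7 0x26→b9/s1 MISS; vc=[5,3,7]
#8 0x17→b5/s1 VC-HIT; vc=[9,3,7]
#9 0x14→b5/s1 L1-HIT; vc=[9,3,7]
#10 0xf→b3/s1 VC-HIT; vc=[9,5,7]
#11 0xe→b3/s1 L1-HIT; vc=[9,5,7]
#12 0xf→b3/s1 L1-HIT; vc=[9,5,7]
#13 0x27→b9/s1 VC-HIT; vc=[3,5,7]
#14 0xc→b3/s1 VC-HIT; vc=[9,5,7]
#15 0xd→b3/s1 L1-HIT; vc=[9,5,7]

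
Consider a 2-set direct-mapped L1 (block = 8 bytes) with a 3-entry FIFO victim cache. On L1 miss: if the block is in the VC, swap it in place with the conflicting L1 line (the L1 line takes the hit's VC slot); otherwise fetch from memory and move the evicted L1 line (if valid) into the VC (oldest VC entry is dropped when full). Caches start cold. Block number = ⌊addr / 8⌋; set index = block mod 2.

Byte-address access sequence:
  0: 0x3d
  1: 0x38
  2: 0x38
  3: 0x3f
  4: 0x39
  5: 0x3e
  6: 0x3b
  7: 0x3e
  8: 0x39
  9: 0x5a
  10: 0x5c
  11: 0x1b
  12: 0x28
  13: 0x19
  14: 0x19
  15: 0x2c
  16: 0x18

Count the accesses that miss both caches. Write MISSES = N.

#0 0x3d→b7/s1 MISS; vc=[]
#1 0x38→b7/s1 L1-HIT; vc=[]
#2 0x38→b7/s1 L1-HIT; vc=[]
#3 0x3f→b7/s1 L1-HIT; vc=[]
#4 0x39→b7/s1 L1-HIT; vc=[]
#5 0x3e→b7/s1 L1-HIT; vc=[]
#6 0x3b→b7/s1 L1-HIT; vc=[]
#7 0x3e→b7/s1 L1-HIT; vc=[]
#8 0x39→b7/s1 L1-HIT; vc=[]
#9 0x5a→b11/s1 MISS; vc=[7]
#10 0x5c→b11/s1 L1-HIT; vc=[7]
#11 0x1b→b3/s1 MISS; vc=[7,11]
#12 0x28→b5/s1 MISS; vc=[7,11,3]
#13 0x19→b3/s1 VC-HIT; vc=[7,11,5]
#14 0x19→b3/s1 L1-HIT; vc=[7,11,5]
#15 0x2c→b5/s1 VC-HIT; vc=[7,11,3]
#16 0x18→b3/s1 VC-HIT; vc=[7,11,5]

MISSES = 4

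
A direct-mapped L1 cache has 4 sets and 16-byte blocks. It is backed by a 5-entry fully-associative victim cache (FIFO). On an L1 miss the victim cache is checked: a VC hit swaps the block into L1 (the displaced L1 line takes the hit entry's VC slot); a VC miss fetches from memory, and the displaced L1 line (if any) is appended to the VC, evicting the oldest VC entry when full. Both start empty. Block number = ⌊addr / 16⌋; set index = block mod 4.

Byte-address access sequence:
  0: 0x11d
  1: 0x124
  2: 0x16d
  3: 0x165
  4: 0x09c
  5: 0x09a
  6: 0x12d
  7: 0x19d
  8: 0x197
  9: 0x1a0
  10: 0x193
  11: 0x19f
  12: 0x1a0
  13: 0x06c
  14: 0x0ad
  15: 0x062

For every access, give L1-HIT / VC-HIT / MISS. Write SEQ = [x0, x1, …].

SEQ = [MISS, MISS, MISS, L1-HIT, MISS, L1-HIT, VC-HIT, MISS, L1-HIT, MISS, L1-HIT, L1-HIT, L1-HIT, MISS, MISS, VC-HIT]

#0 0x11d→b17/s1 MISS; vc=[]
#1 0x124→b18/s2 MISS; vc=[]
#2 0x16d→b22/s2 MISS; vc=[18]
#3 0x165→b22/s2 L1-HIT; vc=[18]
#4 0x9c→b9/s1 MISS; vc=[18,17]
#5 0x9a→b9/s1 L1-HIT; vc=[18,17]
#6 0x12d→b18/s2 VC-HIT; vc=[22,17]
#7 0x19d→b25/s1 MISS; vc=[22,17,9]
#8 0x197→b25/s1 L1-HIT; vc=[22,17,9]
#9 0x1a0→b26/s2 MISS; vc=[22,17,9,18]
#10 0x193→b25/s1 L1-HIT; vc=[22,17,9,18]
#11 0x19f→b25/s1 L1-HIT; vc=[22,17,9,18]
#12 0x1a0→b26/s2 L1-HIT; vc=[22,17,9,18]
#13 0x6c→b6/s2 MISS; vc=[22,17,9,18,26]
#14 0xad→b10/s2 MISS; vc=[17,9,18,26,6]
#15 0x62→b6/s2 VC-HIT; vc=[17,9,18,26,10]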